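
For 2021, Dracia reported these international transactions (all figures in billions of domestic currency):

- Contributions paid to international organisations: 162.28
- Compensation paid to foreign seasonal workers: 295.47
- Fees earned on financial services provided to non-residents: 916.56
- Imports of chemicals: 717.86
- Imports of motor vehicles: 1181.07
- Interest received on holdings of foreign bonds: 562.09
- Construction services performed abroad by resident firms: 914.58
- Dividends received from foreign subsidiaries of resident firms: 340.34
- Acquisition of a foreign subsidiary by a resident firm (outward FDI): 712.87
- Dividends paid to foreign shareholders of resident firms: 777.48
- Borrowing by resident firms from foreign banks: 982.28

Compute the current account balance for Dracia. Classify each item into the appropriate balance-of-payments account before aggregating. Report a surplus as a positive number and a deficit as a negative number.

-400.59

Goods: -717.86 - 1181.07 = -1898.93
Services: 916.56 + 914.58 = 1831.14
Primary income: 562.09 - 777.48 - 295.47 + 340.34 = -170.52
Secondary income: -162.28
Current account = (-1898.93) + 1831.14 + (-170.52) + (-162.28) = -400.59
(Excluded from the current account — financial account: acquisition of a foreign subsidiary by a resident firm (outward FDI) 712.87, borrowing by resident firms from foreign banks 982.28.)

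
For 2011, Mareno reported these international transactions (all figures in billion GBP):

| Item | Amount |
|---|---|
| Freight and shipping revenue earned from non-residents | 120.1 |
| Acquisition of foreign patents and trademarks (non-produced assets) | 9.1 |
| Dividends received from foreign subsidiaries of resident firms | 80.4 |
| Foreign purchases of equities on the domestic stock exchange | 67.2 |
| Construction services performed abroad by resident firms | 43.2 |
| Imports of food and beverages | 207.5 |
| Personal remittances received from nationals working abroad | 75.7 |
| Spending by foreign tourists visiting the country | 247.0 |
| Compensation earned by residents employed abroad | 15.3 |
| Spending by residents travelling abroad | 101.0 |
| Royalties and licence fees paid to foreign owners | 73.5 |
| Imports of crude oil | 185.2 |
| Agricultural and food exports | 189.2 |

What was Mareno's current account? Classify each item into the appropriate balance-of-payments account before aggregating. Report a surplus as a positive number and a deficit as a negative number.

Goods: -207.5 + 189.2 - 185.2 = -203.5
Services: 43.2 + 247.0 - 73.5 - 101.0 + 120.1 = 235.8
Primary income: 80.4 + 15.3 = 95.7
Secondary income: 75.7
Current account = (-203.5) + 235.8 + 95.7 + 75.7 = 203.7
(Excluded from the current account — capital account: acquisition of foreign patents and trademarks (non-produced assets) 9.1; financial account: foreign purchases of equities on the domestic stock exchange 67.2.)

203.7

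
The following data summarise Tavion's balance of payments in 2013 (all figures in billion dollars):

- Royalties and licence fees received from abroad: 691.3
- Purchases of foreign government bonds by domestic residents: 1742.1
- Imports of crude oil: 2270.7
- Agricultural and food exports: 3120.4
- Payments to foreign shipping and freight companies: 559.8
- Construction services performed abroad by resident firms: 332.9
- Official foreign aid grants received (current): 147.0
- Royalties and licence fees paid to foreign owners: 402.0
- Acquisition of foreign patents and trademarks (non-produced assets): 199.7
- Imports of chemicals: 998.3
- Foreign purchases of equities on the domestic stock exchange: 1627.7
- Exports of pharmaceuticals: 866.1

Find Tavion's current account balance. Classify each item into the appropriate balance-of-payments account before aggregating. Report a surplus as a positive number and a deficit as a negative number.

Goods: -998.3 + 3120.4 + 866.1 - 2270.7 = 717.5
Services: 691.3 - 402.0 - 559.8 + 332.9 = 62.4
Secondary income: 147.0
Current account = 717.5 + 62.4 + 147.0 = 926.9
(Excluded from the current account — financial account: purchases of foreign government bonds by domestic residents 1742.1, foreign purchases of equities on the domestic stock exchange 1627.7; capital account: acquisition of foreign patents and trademarks (non-produced assets) 199.7.)

926.9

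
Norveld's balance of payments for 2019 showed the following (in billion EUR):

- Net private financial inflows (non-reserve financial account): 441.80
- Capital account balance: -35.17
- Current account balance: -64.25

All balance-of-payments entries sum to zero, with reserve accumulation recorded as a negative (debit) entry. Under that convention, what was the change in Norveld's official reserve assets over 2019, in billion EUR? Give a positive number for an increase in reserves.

Official reserve transactions balance = -((-64.25) + (-35.17) + 441.80) = -342.38
An accumulation of reserves is recorded as a debit (negative entry), so the change in the stock of reserves is the negative of that balance.
Change in official reserves = -(-342.38) = 342.38

342.38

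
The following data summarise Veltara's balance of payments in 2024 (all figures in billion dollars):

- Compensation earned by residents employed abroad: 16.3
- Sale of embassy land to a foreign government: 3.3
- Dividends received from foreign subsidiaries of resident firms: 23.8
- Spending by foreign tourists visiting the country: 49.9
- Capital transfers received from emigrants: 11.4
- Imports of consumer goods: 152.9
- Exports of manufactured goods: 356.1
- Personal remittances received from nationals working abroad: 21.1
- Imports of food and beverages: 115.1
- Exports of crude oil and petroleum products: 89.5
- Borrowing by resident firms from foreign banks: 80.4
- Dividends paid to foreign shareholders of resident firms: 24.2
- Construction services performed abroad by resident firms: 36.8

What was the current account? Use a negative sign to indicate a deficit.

Goods: -152.9 + 89.5 - 115.1 + 356.1 = 177.6
Services: 36.8 + 49.9 = 86.7
Primary income: 16.3 + 23.8 - 24.2 = 15.9
Secondary income: 21.1
Current account = 177.6 + 86.7 + 15.9 + 21.1 = 301.3
(Excluded from the current account — capital account: sale of embassy land to a foreign government 3.3, capital transfers received from emigrants 11.4; financial account: borrowing by resident firms from foreign banks 80.4.)

301.3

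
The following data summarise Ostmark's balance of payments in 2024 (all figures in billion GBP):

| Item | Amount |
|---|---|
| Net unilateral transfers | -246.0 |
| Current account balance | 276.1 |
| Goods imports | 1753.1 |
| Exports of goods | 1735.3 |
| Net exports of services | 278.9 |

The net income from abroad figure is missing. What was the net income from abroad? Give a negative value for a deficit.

261.0

Current account = goods balance + services balance + net primary income + net secondary income
Sum of the known components = 15.1
Net income from abroad = CA - (known components) = 276.1 - 15.1 = 261.0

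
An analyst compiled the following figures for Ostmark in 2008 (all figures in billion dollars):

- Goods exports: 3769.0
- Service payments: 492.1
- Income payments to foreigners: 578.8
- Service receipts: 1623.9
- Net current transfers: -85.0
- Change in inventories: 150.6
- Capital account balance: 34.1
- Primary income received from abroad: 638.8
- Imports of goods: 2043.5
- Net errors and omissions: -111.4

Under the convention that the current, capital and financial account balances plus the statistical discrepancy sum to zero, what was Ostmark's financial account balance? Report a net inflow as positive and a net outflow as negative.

-2755.0

Goods balance = 3769.0 - 2043.5 = 1725.5
Services balance = 1623.9 - 492.1 = 1131.8
Trade balance (goods + services) = 1725.5 + 1131.8 = 2857.3
Net primary income = 638.8 - 578.8 = 60.0
Net secondary income = -85.0
Current account = 2857.3 + 60.0 + (-85.0) = 2832.3
Financial account = -(2832.3 + 34.1 + (-111.4)) = -2755.0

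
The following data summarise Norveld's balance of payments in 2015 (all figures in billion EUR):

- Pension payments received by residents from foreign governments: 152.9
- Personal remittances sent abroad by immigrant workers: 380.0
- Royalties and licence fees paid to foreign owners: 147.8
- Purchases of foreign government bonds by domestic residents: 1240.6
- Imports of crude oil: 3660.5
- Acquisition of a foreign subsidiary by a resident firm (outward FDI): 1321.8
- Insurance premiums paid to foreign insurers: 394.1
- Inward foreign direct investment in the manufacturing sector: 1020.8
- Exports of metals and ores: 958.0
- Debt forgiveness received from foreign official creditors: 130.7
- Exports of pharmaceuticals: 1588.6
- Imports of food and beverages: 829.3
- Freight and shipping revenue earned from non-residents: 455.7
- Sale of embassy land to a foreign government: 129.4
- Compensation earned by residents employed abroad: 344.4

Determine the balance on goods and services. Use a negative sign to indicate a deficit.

Goods: -829.3 + 1588.6 + 958.0 - 3660.5 = -1943.2
Services: 455.7 - 147.8 - 394.1 = -86.2
Trade balance = -1943.2 + (-86.2) = -2029.4
(Excluded from the trade balance — secondary income: pension payments received by residents from foreign governments 152.9, personal remittances sent abroad by immigrant workers 380.0; financial account: purchases of foreign government bonds by domestic residents 1240.6, acquisition of a foreign subsidiary by a resident firm (outward FDI) 1321.8, inward foreign direct investment in the manufacturing sector 1020.8; capital account: debt forgiveness received from foreign official creditors 130.7, sale of embassy land to a foreign government 129.4; primary income: compensation earned by residents employed abroad 344.4.)

-2029.4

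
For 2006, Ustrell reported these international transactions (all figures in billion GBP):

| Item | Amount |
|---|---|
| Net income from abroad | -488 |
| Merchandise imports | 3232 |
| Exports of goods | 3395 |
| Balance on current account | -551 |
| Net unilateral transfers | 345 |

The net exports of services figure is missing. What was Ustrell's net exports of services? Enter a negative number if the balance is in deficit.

Current account = goods balance + services balance + net primary income + net secondary income
Sum of the known components = 20
Net exports of services = CA - (known components) = -551 - 20 = -571

-571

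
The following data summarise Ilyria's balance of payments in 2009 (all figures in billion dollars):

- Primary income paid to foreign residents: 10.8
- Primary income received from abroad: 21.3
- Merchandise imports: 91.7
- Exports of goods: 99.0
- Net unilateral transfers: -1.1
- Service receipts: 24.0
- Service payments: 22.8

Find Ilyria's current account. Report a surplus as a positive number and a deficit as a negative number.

17.9

Goods balance = 99.0 - 91.7 = 7.3
Services balance = 24.0 - 22.8 = 1.2
Trade balance (goods + services) = 7.3 + 1.2 = 8.5
Net primary income = 21.3 - 10.8 = 10.5
Net secondary income = -1.1
Current account = 8.5 + 10.5 + (-1.1) = 17.9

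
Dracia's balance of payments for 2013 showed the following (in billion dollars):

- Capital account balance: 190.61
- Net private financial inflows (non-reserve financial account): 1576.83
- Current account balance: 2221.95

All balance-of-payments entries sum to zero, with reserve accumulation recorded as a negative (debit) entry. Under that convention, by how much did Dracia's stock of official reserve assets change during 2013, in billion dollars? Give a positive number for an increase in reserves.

3989.39

Official reserve transactions balance = -(2221.95 + 190.61 + 1576.83) = -3989.39
An accumulation of reserves is recorded as a debit (negative entry), so the change in the stock of reserves is the negative of that balance.
Change in official reserves = -(-3989.39) = 3989.39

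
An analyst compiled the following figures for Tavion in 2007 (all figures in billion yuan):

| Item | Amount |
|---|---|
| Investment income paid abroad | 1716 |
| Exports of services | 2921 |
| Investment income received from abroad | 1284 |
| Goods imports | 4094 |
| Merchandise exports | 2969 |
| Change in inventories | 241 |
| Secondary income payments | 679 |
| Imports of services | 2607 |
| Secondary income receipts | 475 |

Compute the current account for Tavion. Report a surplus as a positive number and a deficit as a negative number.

-1447

Goods balance = 2969 - 4094 = -1125
Services balance = 2921 - 2607 = 314
Trade balance (goods + services) = -1125 + 314 = -811
Net primary income = 1284 - 1716 = -432
Net secondary income = 475 - 679 = -204
Current account = -811 + (-432) + (-204) = -1447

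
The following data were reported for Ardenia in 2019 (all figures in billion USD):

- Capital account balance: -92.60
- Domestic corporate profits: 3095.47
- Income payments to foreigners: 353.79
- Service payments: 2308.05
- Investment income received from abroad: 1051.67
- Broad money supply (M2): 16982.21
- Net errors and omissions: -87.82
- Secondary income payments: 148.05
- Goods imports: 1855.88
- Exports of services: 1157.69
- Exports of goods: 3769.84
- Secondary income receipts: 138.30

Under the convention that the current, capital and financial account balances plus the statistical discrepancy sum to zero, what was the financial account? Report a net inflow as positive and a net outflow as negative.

-1271.31

Goods balance = 3769.84 - 1855.88 = 1913.96
Services balance = 1157.69 - 2308.05 = -1150.36
Trade balance (goods + services) = 1913.96 + (-1150.36) = 763.60
Net primary income = 1051.67 - 353.79 = 697.88
Net secondary income = 138.30 - 148.05 = -9.75
Current account = 763.60 + 697.88 + (-9.75) = 1451.73
Financial account = -(1451.73 + (-92.60) + (-87.82)) = -1271.31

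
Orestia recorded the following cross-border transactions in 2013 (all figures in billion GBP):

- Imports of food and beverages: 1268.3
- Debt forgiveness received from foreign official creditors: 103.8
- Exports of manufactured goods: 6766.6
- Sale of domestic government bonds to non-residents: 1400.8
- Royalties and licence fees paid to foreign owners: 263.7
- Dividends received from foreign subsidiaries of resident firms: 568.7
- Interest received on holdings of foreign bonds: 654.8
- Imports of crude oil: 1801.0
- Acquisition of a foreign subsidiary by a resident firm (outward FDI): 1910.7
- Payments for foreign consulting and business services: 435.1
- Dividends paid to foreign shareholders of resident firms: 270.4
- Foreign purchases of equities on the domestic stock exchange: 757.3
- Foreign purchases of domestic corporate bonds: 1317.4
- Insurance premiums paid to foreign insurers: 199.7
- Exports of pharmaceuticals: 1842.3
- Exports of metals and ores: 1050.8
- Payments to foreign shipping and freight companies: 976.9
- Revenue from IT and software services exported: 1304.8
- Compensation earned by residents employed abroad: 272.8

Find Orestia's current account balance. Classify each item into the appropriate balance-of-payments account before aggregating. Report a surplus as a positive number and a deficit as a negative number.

Goods: -1268.3 + 6766.6 - 1801.0 + 1050.8 + 1842.3 = 6590.4
Services: -435.1 + 1304.8 - 263.7 - 199.7 - 976.9 = -570.6
Primary income: 272.8 + 654.8 + 568.7 - 270.4 = 1225.9
Current account = 6590.4 + (-570.6) + 1225.9 = 7245.7
(Excluded from the current account — capital account: debt forgiveness received from foreign official creditors 103.8; financial account: sale of domestic government bonds to non-residents 1400.8, acquisition of a foreign subsidiary by a resident firm (outward FDI) 1910.7, foreign purchases of equities on the domestic stock exchange 757.3, foreign purchases of domestic corporate bonds 1317.4.)

7245.7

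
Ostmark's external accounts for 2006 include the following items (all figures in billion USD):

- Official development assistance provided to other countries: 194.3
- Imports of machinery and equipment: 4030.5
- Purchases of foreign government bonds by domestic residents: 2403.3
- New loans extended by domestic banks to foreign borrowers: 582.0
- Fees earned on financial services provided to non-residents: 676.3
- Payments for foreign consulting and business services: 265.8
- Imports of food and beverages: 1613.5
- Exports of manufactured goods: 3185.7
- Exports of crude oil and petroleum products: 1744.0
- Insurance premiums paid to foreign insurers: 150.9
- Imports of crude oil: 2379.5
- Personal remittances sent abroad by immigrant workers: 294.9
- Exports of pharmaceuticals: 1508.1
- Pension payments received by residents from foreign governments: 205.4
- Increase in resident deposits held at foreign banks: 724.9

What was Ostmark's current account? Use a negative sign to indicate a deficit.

Goods: -4030.5 - 1613.5 + 1508.1 + 3185.7 - 2379.5 + 1744.0 = -1585.7
Services: 676.3 - 150.9 - 265.8 = 259.6
Secondary income: 205.4 - 194.3 - 294.9 = -283.8
Current account = (-1585.7) + 259.6 + (-283.8) = -1609.9
(Excluded from the current account — financial account: purchases of foreign government bonds by domestic residents 2403.3, new loans extended by domestic banks to foreign borrowers 582.0, increase in resident deposits held at foreign banks 724.9.)

-1609.9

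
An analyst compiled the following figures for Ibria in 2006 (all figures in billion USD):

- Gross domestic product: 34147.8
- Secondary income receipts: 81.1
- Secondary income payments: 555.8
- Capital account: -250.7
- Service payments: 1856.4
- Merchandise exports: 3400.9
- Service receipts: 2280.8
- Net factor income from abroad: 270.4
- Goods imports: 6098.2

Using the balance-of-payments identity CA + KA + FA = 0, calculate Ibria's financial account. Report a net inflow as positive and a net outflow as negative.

Goods balance = 3400.9 - 6098.2 = -2697.3
Services balance = 2280.8 - 1856.4 = 424.4
Trade balance (goods + services) = -2697.3 + 424.4 = -2272.9
Net primary income = 270.4
Net secondary income = 81.1 - 555.8 = -474.7
Current account = -2272.9 + 270.4 + (-474.7) = -2477.2
Financial account = -(-2477.2 + (-250.7)) = 2727.9

2727.9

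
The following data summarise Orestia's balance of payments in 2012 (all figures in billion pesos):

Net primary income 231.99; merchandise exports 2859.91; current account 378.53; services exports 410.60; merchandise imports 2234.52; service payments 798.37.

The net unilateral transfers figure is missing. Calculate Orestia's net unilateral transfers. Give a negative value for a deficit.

-91.08

Current account = goods balance + services balance + net primary income + net secondary income
Sum of the known components = 469.61
Net unilateral transfers = CA - (known components) = 378.53 - 469.61 = -91.08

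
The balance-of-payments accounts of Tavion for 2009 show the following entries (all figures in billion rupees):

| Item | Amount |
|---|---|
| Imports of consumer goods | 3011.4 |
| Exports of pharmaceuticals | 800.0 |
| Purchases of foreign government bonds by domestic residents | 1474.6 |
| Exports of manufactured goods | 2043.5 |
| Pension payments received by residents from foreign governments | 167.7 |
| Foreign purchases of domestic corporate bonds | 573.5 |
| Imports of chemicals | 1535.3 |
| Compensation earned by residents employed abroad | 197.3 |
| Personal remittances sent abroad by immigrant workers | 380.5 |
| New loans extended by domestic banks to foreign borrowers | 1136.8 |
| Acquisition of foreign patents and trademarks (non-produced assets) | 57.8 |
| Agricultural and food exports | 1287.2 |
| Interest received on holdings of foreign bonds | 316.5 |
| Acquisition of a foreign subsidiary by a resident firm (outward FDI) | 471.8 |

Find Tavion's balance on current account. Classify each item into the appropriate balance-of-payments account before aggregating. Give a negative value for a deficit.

Goods: -1535.3 + 800.0 - 3011.4 + 2043.5 + 1287.2 = -416.0
Primary income: 197.3 + 316.5 = 513.8
Secondary income: -380.5 + 167.7 = -212.8
Current account = (-416.0) + 513.8 + (-212.8) = -115.0
(Excluded from the current account — financial account: purchases of foreign government bonds by domestic residents 1474.6, foreign purchases of domestic corporate bonds 573.5, new loans extended by domestic banks to foreign borrowers 1136.8, acquisition of a foreign subsidiary by a resident firm (outward FDI) 471.8; capital account: acquisition of foreign patents and trademarks (non-produced assets) 57.8.)

-115.0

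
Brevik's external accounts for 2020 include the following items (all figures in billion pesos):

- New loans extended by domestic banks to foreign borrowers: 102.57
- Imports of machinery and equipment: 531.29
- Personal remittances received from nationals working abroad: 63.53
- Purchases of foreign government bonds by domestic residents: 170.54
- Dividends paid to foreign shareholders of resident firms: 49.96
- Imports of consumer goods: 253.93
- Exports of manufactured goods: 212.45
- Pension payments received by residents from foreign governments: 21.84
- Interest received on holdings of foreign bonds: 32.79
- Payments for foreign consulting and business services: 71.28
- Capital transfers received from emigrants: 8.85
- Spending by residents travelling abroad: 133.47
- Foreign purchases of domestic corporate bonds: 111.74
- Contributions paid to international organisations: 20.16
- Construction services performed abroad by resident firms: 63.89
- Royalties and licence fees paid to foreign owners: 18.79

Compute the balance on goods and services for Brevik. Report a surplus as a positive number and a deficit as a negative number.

-732.42

Goods: -253.93 - 531.29 + 212.45 = -572.77
Services: 63.89 - 71.28 - 133.47 - 18.79 = -159.65
Trade balance = -572.77 + (-159.65) = -732.42
(Excluded from the trade balance — financial account: new loans extended by domestic banks to foreign borrowers 102.57, purchases of foreign government bonds by domestic residents 170.54, foreign purchases of domestic corporate bonds 111.74; secondary income: personal remittances received from nationals working abroad 63.53, pension payments received by residents from foreign governments 21.84, contributions paid to international organisations 20.16; primary income: dividends paid to foreign shareholders of resident firms 49.96, interest received on holdings of foreign bonds 32.79; capital account: capital transfers received from emigrants 8.85.)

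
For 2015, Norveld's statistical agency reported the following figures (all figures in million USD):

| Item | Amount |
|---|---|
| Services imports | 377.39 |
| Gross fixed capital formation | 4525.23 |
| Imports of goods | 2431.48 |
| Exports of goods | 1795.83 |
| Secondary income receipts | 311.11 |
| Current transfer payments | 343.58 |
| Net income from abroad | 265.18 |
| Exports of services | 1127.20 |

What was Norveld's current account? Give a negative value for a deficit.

Goods balance = 1795.83 - 2431.48 = -635.65
Services balance = 1127.20 - 377.39 = 749.81
Trade balance (goods + services) = -635.65 + 749.81 = 114.16
Net primary income = 265.18
Net secondary income = 311.11 - 343.58 = -32.47
Current account = 114.16 + 265.18 + (-32.47) = 346.87

346.87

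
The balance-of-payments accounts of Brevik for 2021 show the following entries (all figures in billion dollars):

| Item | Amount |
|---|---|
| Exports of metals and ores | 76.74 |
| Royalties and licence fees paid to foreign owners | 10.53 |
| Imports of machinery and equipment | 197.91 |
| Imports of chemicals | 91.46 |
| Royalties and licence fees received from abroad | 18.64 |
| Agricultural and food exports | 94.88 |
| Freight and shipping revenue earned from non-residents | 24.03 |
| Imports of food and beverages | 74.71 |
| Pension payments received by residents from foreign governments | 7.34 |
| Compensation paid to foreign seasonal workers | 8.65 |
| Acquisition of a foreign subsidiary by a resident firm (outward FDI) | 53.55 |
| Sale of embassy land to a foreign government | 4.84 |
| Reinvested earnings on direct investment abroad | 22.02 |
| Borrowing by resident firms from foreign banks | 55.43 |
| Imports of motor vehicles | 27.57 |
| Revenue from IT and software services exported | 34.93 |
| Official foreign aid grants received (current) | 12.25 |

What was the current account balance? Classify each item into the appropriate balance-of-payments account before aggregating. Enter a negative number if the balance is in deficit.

Goods: 76.74 - 91.46 - 74.71 - 27.57 + 94.88 - 197.91 = -220.03
Services: 18.64 - 10.53 + 24.03 + 34.93 = 67.07
Primary income: 22.02 - 8.65 = 13.37
Secondary income: 12.25 + 7.34 = 19.59
Current account = (-220.03) + 67.07 + 13.37 + 19.59 = -120.00
(Excluded from the current account — financial account: acquisition of a foreign subsidiary by a resident firm (outward FDI) 53.55, borrowing by resident firms from foreign banks 55.43; capital account: sale of embassy land to a foreign government 4.84.)

-120.00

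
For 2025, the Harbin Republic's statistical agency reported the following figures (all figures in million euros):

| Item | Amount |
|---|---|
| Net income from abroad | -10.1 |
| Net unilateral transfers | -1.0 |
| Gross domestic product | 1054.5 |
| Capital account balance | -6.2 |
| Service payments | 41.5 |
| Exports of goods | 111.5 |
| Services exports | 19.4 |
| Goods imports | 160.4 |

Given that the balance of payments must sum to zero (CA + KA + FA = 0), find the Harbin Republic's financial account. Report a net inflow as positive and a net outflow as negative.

Goods balance = 111.5 - 160.4 = -48.9
Services balance = 19.4 - 41.5 = -22.1
Trade balance (goods + services) = -48.9 + (-22.1) = -71.0
Net primary income = -10.1
Net secondary income = -1.0
Current account = -71.0 + (-10.1) + (-1.0) = -82.1
Financial account = -(-82.1 + (-6.2)) = 88.3

88.3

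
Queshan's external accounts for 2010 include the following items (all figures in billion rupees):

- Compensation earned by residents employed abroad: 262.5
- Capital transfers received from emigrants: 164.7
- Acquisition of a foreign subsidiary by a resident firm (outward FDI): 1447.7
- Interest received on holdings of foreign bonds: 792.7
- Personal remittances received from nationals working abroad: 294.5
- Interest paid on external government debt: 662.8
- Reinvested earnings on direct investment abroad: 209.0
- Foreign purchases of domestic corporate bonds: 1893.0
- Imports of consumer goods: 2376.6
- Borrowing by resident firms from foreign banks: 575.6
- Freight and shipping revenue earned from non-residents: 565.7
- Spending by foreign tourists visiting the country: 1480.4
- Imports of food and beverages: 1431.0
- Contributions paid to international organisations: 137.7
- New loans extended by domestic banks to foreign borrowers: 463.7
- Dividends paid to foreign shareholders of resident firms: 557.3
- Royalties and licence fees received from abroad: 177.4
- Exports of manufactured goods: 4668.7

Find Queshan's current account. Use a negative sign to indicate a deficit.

3285.5

Goods: -1431.0 + 4668.7 - 2376.6 = 861.1
Services: 565.7 + 177.4 + 1480.4 = 2223.5
Primary income: -662.8 - 557.3 + 792.7 + 262.5 + 209.0 = 44.1
Secondary income: -137.7 + 294.5 = 156.8
Current account = 861.1 + 2223.5 + 44.1 + 156.8 = 3285.5
(Excluded from the current account — capital account: capital transfers received from emigrants 164.7; financial account: acquisition of a foreign subsidiary by a resident firm (outward FDI) 1447.7, foreign purchases of domestic corporate bonds 1893.0, borrowing by resident firms from foreign banks 575.6, new loans extended by domestic banks to foreign borrowers 463.7.)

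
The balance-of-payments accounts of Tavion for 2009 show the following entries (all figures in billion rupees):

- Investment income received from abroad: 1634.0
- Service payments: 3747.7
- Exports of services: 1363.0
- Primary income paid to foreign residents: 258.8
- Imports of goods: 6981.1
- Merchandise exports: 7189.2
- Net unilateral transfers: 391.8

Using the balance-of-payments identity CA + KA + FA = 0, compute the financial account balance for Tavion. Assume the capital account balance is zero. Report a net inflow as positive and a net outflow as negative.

Goods balance = 7189.2 - 6981.1 = 208.1
Services balance = 1363.0 - 3747.7 = -2384.7
Trade balance (goods + services) = 208.1 + (-2384.7) = -2176.6
Net primary income = 1634.0 - 258.8 = 1375.2
Net secondary income = 391.8
Current account = -2176.6 + 1375.2 + 391.8 = -409.6
Financial account = -(-409.6) = 409.6

409.6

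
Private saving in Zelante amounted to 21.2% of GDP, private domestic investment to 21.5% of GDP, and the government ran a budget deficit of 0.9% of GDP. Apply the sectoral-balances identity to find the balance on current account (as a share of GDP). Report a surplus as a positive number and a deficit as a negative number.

By the sectoral-balances identity, CA = (S_private - I) + (T - G).
Private balance = 21.2 - 21.5 = -0.3
Government balance (T - G) = -0.9
CA = -0.3 + (-0.9) = -1.2

-1.2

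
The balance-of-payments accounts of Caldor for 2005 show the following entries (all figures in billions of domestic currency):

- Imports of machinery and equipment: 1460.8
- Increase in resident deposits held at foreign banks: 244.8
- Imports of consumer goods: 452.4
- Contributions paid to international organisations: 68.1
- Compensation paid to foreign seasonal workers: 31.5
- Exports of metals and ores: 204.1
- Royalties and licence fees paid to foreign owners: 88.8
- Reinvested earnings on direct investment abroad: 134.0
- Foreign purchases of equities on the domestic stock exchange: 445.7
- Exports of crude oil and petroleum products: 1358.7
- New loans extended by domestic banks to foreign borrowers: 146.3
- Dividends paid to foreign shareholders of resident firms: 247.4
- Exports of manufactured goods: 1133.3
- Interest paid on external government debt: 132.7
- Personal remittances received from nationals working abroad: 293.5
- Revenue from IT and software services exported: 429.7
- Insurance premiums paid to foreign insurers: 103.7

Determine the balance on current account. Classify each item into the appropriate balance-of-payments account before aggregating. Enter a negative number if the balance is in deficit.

Goods: -452.4 + 1133.3 + 204.1 + 1358.7 - 1460.8 = 782.9
Services: -103.7 - 88.8 + 429.7 = 237.2
Primary income: -247.4 + 134.0 - 132.7 - 31.5 = -277.6
Secondary income: -68.1 + 293.5 = 225.4
Current account = 782.9 + 237.2 + (-277.6) + 225.4 = 967.9
(Excluded from the current account — financial account: increase in resident deposits held at foreign banks 244.8, foreign purchases of equities on the domestic stock exchange 445.7, new loans extended by domestic banks to foreign borrowers 146.3.)

967.9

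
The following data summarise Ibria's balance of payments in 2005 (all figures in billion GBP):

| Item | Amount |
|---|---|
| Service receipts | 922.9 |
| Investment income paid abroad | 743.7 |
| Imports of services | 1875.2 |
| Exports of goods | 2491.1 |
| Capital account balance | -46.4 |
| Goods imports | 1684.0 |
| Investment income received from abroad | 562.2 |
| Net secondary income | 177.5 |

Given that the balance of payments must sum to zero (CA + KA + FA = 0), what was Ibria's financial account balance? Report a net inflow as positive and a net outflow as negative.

Goods balance = 2491.1 - 1684.0 = 807.1
Services balance = 922.9 - 1875.2 = -952.3
Trade balance (goods + services) = 807.1 + (-952.3) = -145.2
Net primary income = 562.2 - 743.7 = -181.5
Net secondary income = 177.5
Current account = -145.2 + (-181.5) + 177.5 = -149.2
Financial account = -(-149.2 + (-46.4)) = 195.6

195.6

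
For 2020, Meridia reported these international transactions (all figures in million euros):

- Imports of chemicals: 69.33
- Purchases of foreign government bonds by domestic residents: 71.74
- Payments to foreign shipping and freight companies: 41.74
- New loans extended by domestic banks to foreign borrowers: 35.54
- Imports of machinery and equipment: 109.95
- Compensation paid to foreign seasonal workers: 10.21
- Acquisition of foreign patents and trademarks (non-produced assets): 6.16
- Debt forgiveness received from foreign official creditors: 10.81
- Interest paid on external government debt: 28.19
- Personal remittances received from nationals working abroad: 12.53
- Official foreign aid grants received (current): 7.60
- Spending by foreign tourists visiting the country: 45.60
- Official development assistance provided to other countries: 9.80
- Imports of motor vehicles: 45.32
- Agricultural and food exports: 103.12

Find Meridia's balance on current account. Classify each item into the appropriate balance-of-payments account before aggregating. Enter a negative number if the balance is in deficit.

-145.69

Goods: -69.33 + 103.12 - 109.95 - 45.32 = -121.48
Services: -41.74 + 45.60 = 3.86
Primary income: -28.19 - 10.21 = -38.40
Secondary income: 12.53 - 9.80 + 7.60 = 10.33
Current account = (-121.48) + 3.86 + (-38.40) + 10.33 = -145.69
(Excluded from the current account — financial account: purchases of foreign government bonds by domestic residents 71.74, new loans extended by domestic banks to foreign borrowers 35.54; capital account: acquisition of foreign patents and trademarks (non-produced assets) 6.16, debt forgiveness received from foreign official creditors 10.81.)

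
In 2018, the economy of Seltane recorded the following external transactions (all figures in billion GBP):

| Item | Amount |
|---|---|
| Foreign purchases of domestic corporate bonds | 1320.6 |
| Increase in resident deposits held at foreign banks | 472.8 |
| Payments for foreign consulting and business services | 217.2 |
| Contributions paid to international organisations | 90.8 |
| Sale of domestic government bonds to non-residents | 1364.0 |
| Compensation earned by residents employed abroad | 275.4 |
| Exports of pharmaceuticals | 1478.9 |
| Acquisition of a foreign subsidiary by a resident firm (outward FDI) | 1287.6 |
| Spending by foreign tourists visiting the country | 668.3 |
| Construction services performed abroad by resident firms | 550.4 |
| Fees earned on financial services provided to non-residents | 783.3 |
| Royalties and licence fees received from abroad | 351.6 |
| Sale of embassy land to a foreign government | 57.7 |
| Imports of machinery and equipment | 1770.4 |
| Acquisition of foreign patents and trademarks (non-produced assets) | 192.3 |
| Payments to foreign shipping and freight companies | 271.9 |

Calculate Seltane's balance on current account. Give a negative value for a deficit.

1757.6

Goods: 1478.9 - 1770.4 = -291.5
Services: -271.9 - 217.2 + 550.4 + 351.6 + 668.3 + 783.3 = 1864.5
Primary income: 275.4
Secondary income: -90.8
Current account = (-291.5) + 1864.5 + 275.4 + (-90.8) = 1757.6
(Excluded from the current account — financial account: foreign purchases of domestic corporate bonds 1320.6, increase in resident deposits held at foreign banks 472.8, sale of domestic government bonds to non-residents 1364.0, acquisition of a foreign subsidiary by a resident firm (outward FDI) 1287.6; capital account: sale of embassy land to a foreign government 57.7, acquisition of foreign patents and trademarks (non-produced assets) 192.3.)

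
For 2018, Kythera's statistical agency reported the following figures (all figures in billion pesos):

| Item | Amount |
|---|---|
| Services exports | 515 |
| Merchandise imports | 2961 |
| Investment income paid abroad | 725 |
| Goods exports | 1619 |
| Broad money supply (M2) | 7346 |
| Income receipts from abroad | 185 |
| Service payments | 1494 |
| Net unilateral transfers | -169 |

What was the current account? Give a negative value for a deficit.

-3030

Goods balance = 1619 - 2961 = -1342
Services balance = 515 - 1494 = -979
Trade balance (goods + services) = -1342 + (-979) = -2321
Net primary income = 185 - 725 = -540
Net secondary income = -169
Current account = -2321 + (-540) + (-169) = -3030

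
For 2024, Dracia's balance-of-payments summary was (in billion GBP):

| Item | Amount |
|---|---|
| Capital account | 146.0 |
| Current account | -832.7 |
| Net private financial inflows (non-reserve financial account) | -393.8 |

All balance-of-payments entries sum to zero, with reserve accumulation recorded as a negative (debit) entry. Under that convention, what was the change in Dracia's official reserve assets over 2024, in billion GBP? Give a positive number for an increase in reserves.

-1080.5

Official reserve transactions balance = -((-832.7) + 146.0 + (-393.8)) = 1080.5
An accumulation of reserves is recorded as a debit (negative entry), so the change in the stock of reserves is the negative of that balance.
Change in official reserves = -(1080.5) = -1080.5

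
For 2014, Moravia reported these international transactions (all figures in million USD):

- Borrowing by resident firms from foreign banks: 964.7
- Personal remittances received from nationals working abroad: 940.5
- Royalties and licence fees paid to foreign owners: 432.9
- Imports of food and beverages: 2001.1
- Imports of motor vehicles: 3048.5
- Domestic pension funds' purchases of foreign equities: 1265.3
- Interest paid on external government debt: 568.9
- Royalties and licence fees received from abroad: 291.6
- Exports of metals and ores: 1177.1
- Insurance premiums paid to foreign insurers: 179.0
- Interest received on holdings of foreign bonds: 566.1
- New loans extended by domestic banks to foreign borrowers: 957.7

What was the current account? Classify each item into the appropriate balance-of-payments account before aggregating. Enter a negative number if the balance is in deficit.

-3255.1

Goods: -2001.1 + 1177.1 - 3048.5 = -3872.5
Services: -432.9 + 291.6 - 179.0 = -320.3
Primary income: -568.9 + 566.1 = -2.8
Secondary income: 940.5
Current account = (-3872.5) + (-320.3) + (-2.8) + 940.5 = -3255.1
(Excluded from the current account — financial account: borrowing by resident firms from foreign banks 964.7, domestic pension funds' purchases of foreign equities 1265.3, new loans extended by domestic banks to foreign borrowers 957.7.)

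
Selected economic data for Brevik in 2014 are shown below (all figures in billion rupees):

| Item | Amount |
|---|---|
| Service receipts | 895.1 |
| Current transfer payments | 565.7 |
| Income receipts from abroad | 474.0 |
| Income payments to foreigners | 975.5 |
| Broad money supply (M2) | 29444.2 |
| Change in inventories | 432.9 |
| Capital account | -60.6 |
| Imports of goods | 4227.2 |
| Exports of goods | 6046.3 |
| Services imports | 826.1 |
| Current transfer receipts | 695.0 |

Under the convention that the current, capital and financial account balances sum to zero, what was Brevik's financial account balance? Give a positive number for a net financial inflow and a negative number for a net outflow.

Goods balance = 6046.3 - 4227.2 = 1819.1
Services balance = 895.1 - 826.1 = 69.0
Trade balance (goods + services) = 1819.1 + 69.0 = 1888.1
Net primary income = 474.0 - 975.5 = -501.5
Net secondary income = 695.0 - 565.7 = 129.3
Current account = 1888.1 + (-501.5) + 129.3 = 1515.9
Financial account = -(1515.9 + (-60.6)) = -1455.3

-1455.3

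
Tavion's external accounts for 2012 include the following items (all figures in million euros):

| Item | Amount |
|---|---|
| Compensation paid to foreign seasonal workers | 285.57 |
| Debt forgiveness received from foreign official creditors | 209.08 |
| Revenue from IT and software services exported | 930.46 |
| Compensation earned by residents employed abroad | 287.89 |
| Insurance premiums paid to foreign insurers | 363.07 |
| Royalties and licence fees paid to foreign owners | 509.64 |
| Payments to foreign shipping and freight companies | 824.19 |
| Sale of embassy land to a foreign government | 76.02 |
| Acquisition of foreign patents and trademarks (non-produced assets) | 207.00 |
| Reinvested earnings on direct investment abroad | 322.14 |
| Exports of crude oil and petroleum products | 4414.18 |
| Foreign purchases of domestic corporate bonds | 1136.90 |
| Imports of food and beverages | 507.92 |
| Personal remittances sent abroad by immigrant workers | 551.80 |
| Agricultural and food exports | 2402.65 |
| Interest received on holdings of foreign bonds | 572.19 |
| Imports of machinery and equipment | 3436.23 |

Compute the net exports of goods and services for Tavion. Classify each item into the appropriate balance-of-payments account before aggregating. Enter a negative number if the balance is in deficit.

2106.24

Goods: -507.92 + 2402.65 - 3436.23 + 4414.18 = 2872.68
Services: -363.07 - 509.64 + 930.46 - 824.19 = -766.44
Trade balance = 2872.68 + (-766.44) = 2106.24
(Excluded from the trade balance — primary income: compensation paid to foreign seasonal workers 285.57, compensation earned by residents employed abroad 287.89, reinvested earnings on direct investment abroad 322.14, interest received on holdings of foreign bonds 572.19; capital account: debt forgiveness received from foreign official creditors 209.08, sale of embassy land to a foreign government 76.02, acquisition of foreign patents and trademarks (non-produced assets) 207.00; financial account: foreign purchases of domestic corporate bonds 1136.90; secondary income: personal remittances sent abroad by immigrant workers 551.80.)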